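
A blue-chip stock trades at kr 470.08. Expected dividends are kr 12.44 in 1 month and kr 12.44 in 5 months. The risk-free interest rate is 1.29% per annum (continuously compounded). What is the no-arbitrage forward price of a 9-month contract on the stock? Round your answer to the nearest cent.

kr 449.61

PV(dividends) I = 12.44·e^(−0.0129·1/12) + 12.44·e^(−0.0129·5/12)
I = 12.4266 + 12.3733 = 24.7999
F = (S − I)·e^(rT) = (470.08 − 24.7999) · e^(0.0129·9/12)
= 445.2801 · e^0.009675 = 445.2801 × 1.009722 = kr 449.61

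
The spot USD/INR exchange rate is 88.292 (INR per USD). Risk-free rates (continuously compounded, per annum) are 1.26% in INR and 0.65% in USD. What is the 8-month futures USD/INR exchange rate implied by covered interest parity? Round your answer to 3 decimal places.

F = S·e^((r_INR − r_USD)T) = 88.292 · e^((0.0126 − 0.0065) × 8/12)
= 88.292 · e^0.004067 = 88.292 × 1.004075
F = 88.652 INR per USD

88.652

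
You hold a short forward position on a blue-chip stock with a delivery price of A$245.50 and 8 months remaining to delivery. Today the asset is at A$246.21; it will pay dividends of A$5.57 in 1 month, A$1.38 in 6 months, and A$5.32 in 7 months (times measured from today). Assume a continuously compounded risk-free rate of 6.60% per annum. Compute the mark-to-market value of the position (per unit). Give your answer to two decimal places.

PV(remaining dividends) I = 5.57·e^(−0.0660·1/12) + 1.38·e^(−0.0660·6/12) + 5.32·e^(−0.0660·7/12) = 11.9937
Current forward F = (S − I)·e^(rT) = (246.21 − 11.9937)·e^(0.0660·8/12) = 234.2163 × 1.044982 = 244.7518
Value (long) = (F − K)·e^(−rT) = (244.7518 − 245.50) × 0.956954 = -0.7160
Short position value = −(long value) = A$0.72

A$0.72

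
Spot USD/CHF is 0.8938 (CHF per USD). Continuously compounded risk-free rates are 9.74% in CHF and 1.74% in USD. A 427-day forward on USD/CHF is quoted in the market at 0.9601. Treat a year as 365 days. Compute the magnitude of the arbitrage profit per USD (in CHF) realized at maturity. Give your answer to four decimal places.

Fair forward: F* = S·e^(carry·T), with carry = (r_CHF − r_USD) = 0.0974 − 0.0174 = 0.0800
F* = 0.8938 · e^(0.0800 × 427/365) = 0.8938 · e^0.093589 = 0.8938 × 1.098108 = 0.9815
Market 0.9601 < fair 0.9815: forward underpriced → reverse cash-and-carry (short spot, go long the forward).
At maturity, profit = |F_mkt − F*| = |0.9601 − 0.9815| = 0.0214 per USD (in CHF)

0.0214 per USD (in CHF)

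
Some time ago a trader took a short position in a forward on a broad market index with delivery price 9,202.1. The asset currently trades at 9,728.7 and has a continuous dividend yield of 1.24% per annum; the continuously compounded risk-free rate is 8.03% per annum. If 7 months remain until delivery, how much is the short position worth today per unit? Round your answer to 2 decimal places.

-877.59

Current fair forward for the remaining 7 months: F = S·e^((r − q)·T), (r − q) = 0.0803 − 0.0124 = 0.0679
F = 9728.7 · e^(0.0679 × 7/12) = 9728.7 × 1.04040320 = 10121.7706
Value of long forward = (F − K)·e^(−rT) = (10121.7706 − 9202.1) · e^(−0.0803·7/12)
= 919.6706 × 0.95423847 = 877.59
Short position value = −(long value) = -877.59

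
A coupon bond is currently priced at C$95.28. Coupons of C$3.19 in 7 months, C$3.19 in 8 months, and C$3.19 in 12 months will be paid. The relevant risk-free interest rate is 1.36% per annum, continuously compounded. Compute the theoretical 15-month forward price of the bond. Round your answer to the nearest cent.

C$87.28

PV(coupons) I = 3.19·e^(−0.0136·7/12) + 3.19·e^(−0.0136·8/12) + 3.19·e^(−0.0136·12/12)
I = 3.1648 + 3.1612 + 3.1469 = 9.4729
F = (S − I)·e^(rT) = (95.28 − 9.4729) · e^(0.0136·15/12)
= 85.8071 · e^0.017000 = 85.8071 × 1.017145 = C$87.28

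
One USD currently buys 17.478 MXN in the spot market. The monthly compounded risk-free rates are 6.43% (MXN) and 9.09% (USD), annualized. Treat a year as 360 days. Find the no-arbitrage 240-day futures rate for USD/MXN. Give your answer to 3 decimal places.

17.173

By covered interest parity, F = S · (1+r_MXN/12)^(12T) / (1+r_USD/12)^(12T)
= 17.478 × 1.043679 / 1.062231 = 17.478 × 0.982535
F = 17.173 MXN per USD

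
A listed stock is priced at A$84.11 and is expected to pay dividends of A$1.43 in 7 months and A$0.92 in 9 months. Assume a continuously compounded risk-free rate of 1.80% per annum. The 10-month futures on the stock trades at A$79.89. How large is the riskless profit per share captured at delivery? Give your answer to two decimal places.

PV(dividends) I = 1.43·e^(−0.0180·7/12) + 0.92·e^(−0.0180·9/12) = 2.3227
Fair futures F* = (S − I)·e^(rT) = (84.11 − 2.3227)·e^0.015000 = 81.7873 × 1.015113 = 83.0234
Market A$79.89 < fair 83.0234: forward underpriced → reverse cash-and-carry (short the stock, invest proceeds at r, pay the dividends, go long the forward).
Profit at T = |F_mkt − F*| = |79.89 − 83.0234| = A$3.13 per share

A$3.13 per share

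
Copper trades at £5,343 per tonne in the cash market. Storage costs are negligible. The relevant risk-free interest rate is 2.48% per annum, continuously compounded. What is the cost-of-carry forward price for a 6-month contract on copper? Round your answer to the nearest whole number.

F = S·e^(rT) = 5343 · e^(0.0248 × 6/12) = 5343 · e^0.012400
= 5343 × 1.012477 = £5,410 per tonne

£5,410 per tonne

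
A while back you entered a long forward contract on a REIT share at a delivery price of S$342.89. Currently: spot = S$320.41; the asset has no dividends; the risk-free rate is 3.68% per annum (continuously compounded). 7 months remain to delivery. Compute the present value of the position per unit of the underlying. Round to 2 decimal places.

Current fair forward for the remaining 7 months: F = S·e^(r·T), r = 0.0368
F = 320.41 · e^(0.0368 × 7/12) = 320.41 × 1.021699 = 327.3626
Value of long forward = (F − K)·e^(−rT) = (327.3626 − 342.89) · e^(−0.0368·7/12)
= -15.5274 × 0.978762 = -15.20

-S$15.20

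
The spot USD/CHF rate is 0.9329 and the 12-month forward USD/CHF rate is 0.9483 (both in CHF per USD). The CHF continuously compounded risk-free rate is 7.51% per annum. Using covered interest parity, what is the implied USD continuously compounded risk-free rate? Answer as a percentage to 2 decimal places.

F = S·e^((r_CHF − r_USD)T) ⇒ r_USD = r_CHF − ln(F/S)/T
ln(0.9483/0.9329) = 0.016373; /(12/12) = 0.016373
r_USD = 0.0751 − 0.016373 = 0.058727
r_USD = 5.87%

5.87%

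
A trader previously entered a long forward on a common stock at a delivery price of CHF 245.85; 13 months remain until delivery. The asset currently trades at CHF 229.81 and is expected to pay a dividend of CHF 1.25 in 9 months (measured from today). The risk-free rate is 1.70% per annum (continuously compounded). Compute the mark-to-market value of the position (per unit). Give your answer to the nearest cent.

PV(remaining dividends) I = 1.25·e^(−0.0170·9/12) = 1.2342
Current forward F = (S − I)·e^(rT) = (229.81 − 1.2342)·e^(0.0170·13/12) = 228.5758 × 1.018587 = 232.8243
Value (long) = (F − K)·e^(−rT) = (232.8243 − 245.85) × 0.981752 = -12.7880
Value = -CHF 12.79

-CHF 12.79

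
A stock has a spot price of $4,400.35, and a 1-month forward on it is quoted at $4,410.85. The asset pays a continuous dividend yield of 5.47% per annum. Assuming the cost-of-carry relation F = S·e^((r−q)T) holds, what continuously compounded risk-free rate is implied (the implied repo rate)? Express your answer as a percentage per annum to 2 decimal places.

From F = S·e^((r−q)T): (r − q) = ln(F/S)/T
ln(4410.85/4400.35) = ln(1.002386) = 0.002383
(r − q) = 0.002383 / (1/12) = 0.028596
r = ln(F/S)/T + q = 0.028596 + 0.0547 = 0.083296
r = 8.33%

8.33%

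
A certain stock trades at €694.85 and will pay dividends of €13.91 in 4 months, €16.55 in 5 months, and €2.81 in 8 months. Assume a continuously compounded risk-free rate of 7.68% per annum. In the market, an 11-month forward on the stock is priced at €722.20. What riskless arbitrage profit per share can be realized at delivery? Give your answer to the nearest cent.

PV(dividends) I = 13.91·e^(−0.0768·4/12) + 16.55·e^(−0.0768·5/12) + 2.81·e^(−0.0768·8/12) = 32.2570
Fair forward F* = (S − I)·e^(rT) = (694.85 − 32.2570)·e^0.070400 = 662.5930 × 1.072937 = 710.9205
Market €722.20 > fair 710.9205: forward overpriced → cash-and-carry (borrow at r, buy the stock and collect the dividends, short the forward).
Profit at T = |F_mkt − F*| = |722.20 − 710.9205| = €11.28 per share

€11.28 per share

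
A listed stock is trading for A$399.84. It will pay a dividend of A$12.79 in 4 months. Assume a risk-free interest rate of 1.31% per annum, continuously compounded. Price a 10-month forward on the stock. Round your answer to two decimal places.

A$391.35

PV(dividends) I = 12.79·e^(−0.0131·4/12)
I = 12.7343
F = (S − I)·e^(rT) = (399.84 − 12.7343) · e^(0.0131·10/12)
= 387.1057 · e^0.010917 = 387.1057 × 1.010977 = A$391.35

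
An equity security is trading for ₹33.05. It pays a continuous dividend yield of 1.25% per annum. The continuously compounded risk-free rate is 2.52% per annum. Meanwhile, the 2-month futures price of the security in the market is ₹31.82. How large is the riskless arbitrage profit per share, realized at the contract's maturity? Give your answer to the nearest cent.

Fair futures: F* = S·e^(carry·T), with carry = (r − q) = 0.0252 − 0.0125 = 0.0127
F* = 33.05 · e^(0.0127 × 2/12) = 33.05 · e^0.002117 = 33.05 × 1.002119 = ₹33.1200
Market ₹31.82 < fair ₹33.1200: forward underpriced → reverse cash-and-carry (short spot, go long the forward).
At maturity, profit = |F_mkt − F*| = |31.82 − 33.1200| = ₹1.30 per share

₹1.30 per share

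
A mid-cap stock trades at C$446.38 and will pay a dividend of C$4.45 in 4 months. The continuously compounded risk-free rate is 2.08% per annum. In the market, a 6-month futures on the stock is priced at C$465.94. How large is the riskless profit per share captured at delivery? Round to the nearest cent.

PV(dividends) I = 4.45·e^(−0.0208·4/12) = 4.4193
Fair futures F* = (S − I)·e^(rT) = (446.38 − 4.4193)·e^0.010400 = 441.9607 × 1.010454 = 446.5810
Market C$465.94 > fair 446.5810: forward overpriced → cash-and-carry (borrow at r, buy the stock and collect the dividends, short the forward).
Profit at T = |F_mkt − F*| = |465.94 − 446.5810| = C$19.36 per share

C$19.36 per share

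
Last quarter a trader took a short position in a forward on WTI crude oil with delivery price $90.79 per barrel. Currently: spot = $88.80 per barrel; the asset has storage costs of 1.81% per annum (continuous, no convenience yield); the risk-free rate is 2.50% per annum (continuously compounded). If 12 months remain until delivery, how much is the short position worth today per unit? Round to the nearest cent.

Current fair forward for the remaining 12 months: F = S·e^((r + u)·T), (r + u) = 0.0250 + 0.0181 = 0.0431
F = 88.80 · e^(0.0431 × 12/12) = 88.80 × 1.044042 = 92.7109
Value of long forward = (F − K)·e^(−rT) = (92.7109 − 90.79) · e^(−0.0250·12/12)
= 1.9209 × 0.975310 = 1.87
Short position value = −(long value) = -$1.87

-$1.87 per barrel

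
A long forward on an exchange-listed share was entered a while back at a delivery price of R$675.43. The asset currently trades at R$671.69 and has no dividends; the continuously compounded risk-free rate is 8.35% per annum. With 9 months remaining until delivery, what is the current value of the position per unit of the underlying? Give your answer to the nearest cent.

R$37.26

Current fair forward for the remaining 9 months: F = S·e^(r·T), r = 0.0835
F = 671.69 · e^(0.0835 × 9/12) = 671.69 × 1.064628 = 715.1000
Value of long forward = (F − K)·e^(−rT) = (715.1000 − 675.43) · e^(−0.0835·9/12)
= 39.6700 × 0.939296 = 37.26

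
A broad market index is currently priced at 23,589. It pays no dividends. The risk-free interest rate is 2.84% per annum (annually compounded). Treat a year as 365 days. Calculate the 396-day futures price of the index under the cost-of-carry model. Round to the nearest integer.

F = S · (1+r)^T
= 23589 × 1.030849
F = 24,317

24,317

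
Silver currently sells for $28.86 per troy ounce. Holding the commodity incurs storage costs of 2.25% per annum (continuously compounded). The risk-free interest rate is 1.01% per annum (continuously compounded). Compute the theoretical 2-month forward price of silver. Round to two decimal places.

$29.02 per troy ounce

Net carry = r + u − y = 0.0101 + 0.0225 − 0.0000 = 0.0326
F = S·e^((r+u−y)T) = 28.86 · e^(0.0326 × 2/12) = 28.86 · e^0.005433
= 28.86 × 1.005448 = $29.02 per troy ounce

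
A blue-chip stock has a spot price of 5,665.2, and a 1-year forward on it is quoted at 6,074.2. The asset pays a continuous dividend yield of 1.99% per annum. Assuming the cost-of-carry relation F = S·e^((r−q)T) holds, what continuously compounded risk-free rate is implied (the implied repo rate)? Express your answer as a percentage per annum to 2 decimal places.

8.96%

From F = S·e^((r−q)T): (r − q) = ln(F/S)/T
ln(6074.2/5665.2) = ln(1.072195) = 0.069708
(r − q) = 0.069708 / (12/12) = 0.069708
r = ln(F/S)/T + q = 0.069708 + 0.0199 = 0.089608
r = 8.96%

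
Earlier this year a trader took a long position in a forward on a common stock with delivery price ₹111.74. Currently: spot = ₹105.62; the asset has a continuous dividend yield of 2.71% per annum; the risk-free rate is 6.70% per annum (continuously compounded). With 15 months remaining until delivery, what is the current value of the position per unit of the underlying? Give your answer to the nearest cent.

-₹0.66

Current fair forward for the remaining 15 months: F = S·e^((r − q)·T), (r − q) = 0.0670 − 0.0271 = 0.0399
F = 105.62 · e^(0.0399 × 15/12) = 105.62 × 1.051140 = 111.0214
Value of long forward = (F − K)·e^(−rT) = (111.0214 − 111.74) · e^(−0.0670·15/12)
= -0.7186 × 0.919661 = -0.66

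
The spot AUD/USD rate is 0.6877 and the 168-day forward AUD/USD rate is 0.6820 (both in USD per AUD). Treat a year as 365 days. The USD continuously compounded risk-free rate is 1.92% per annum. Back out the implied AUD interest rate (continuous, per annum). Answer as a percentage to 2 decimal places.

F = S·e^((r_USD − r_AUD)T) ⇒ r_AUD = r_USD − ln(F/S)/T
ln(0.6820/0.6877) = -0.008323; /(168/365) = -0.018083
r_AUD = 0.0192 + 0.018083 = 0.037283
r_AUD = 3.73%

3.73%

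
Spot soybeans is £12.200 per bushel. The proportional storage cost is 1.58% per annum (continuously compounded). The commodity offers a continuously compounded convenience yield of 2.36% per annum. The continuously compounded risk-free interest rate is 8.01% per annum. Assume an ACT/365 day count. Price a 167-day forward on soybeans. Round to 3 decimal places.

£12.610 per bushel

Net carry = r + u − y = 0.0801 + 0.0158 − 0.0236 = 0.0723
F = S·e^((r+u−y)T) = 12.200 · e^(0.0723 × 167/365) = 12.200 · e^0.033080
= 12.200 × 1.033633 = £12.610 per bushel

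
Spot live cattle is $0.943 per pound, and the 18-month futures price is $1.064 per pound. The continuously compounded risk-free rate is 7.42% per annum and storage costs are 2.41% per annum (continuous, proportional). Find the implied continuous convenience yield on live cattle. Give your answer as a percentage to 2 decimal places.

1.78%

F = S·e^((r+u−y)T) ⇒ (r+u−y) = ln(F/S)/T
ln(1.064/0.943) = 0.120724; /T ⇒ 0.080483
y = r + u − ln(F/S)/T = 0.0742 + 0.0241 − 0.080483 = 0.017817
y = 1.78%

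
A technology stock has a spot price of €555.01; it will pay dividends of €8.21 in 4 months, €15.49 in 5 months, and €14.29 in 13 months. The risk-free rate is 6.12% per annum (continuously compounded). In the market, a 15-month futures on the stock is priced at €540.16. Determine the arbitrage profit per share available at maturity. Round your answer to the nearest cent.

€19.55 per share

PV(dividends) I = 8.21·e^(−0.0612·4/12) + 15.49·e^(−0.0612·5/12) + 14.29·e^(−0.0612·13/12) = 36.5175
Fair futures F* = (S − I)·e^(rT) = (555.01 − 36.5175)·e^0.076500 = 518.4925 × 1.079502 = 559.7137
Market €540.16 < fair 559.7137: forward underpriced → reverse cash-and-carry (short the stock, invest proceeds at r, pay the dividends, go long the forward).
Profit at T = |F_mkt − F*| = |540.16 − 559.7137| = €19.55 per share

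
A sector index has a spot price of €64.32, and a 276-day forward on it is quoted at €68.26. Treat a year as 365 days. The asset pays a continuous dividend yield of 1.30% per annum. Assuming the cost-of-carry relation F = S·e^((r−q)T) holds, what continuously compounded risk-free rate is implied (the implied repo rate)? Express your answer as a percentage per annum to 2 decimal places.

9.16%

From F = S·e^((r−q)T): (r − q) = ln(F/S)/T
ln(68.26/64.32) = ln(1.061256) = 0.059453
(r − q) = 0.059453 / (276/365) = 0.078624
r = ln(F/S)/T + q = 0.078624 + 0.0130 = 0.091624
r = 9.16%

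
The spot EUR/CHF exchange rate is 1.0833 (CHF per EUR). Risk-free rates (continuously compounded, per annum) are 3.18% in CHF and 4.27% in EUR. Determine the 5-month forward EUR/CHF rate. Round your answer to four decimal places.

1.0784

F = S·e^((r_CHF − r_EUR)T) = 1.0833 · e^((0.0318 − 0.0427) × 5/12)
= 1.0833 · e^-0.004542 = 1.0833 × 0.995468
F = 1.0784 CHF per EUR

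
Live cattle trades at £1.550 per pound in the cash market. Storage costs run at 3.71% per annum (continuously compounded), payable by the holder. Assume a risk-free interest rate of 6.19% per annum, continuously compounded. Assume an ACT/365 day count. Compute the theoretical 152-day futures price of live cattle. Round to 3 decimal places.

Net carry = r + u − y = 0.0619 + 0.0371 − 0.0000 = 0.0990
F = S·e^((r+u−y)T) = 1.550 · e^(0.0990 × 152/365) = 1.550 · e^0.041227
= 1.550 × 1.042089 = £1.615 per pound

£1.615 per pound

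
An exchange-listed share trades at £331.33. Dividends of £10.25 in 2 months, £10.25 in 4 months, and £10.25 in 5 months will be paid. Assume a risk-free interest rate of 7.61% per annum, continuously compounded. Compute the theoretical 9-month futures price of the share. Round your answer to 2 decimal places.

PV(dividends) I = 10.25·e^(−0.0761·2/12) + 10.25·e^(−0.0761·4/12) + 10.25·e^(−0.0761·5/12)
I = 10.1208 + 9.9933 + 9.9301 = 30.0442
F = (S − I)·e^(rT) = (331.33 − 30.0442) · e^(0.0761·9/12)
= 301.2858 · e^0.057075 = 301.2858 × 1.058735 = £318.98

£318.98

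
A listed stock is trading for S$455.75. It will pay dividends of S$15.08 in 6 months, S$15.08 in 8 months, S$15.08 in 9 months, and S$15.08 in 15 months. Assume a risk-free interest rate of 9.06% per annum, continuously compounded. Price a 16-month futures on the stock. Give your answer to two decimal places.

PV(dividends) I = 15.08·e^(−0.0906·6/12) + 15.08·e^(−0.0906·8/12) + 15.08·e^(−0.0906·9/12) + 15.08·e^(−0.0906·15/12)
I = 14.4121 + 14.1961 + 14.0894 + 13.4653 = 56.1629
F = (S − I)·e^(rT) = (455.75 − 56.1629) · e^(0.0906·16/12)
= 399.5871 · e^0.120800 = 399.5871 × 1.128399 = S$450.89

S$450.89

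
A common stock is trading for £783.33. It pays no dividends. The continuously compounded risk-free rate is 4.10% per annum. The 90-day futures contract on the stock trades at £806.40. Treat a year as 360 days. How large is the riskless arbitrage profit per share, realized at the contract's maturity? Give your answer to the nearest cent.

Fair futures: F* = S·e^(carry·T), with carry = r = 0.0410
F* = 783.33 · e^(0.0410 × 90/360) = 783.33 · e^0.010250 = 783.33 × 1.010303 = £791.4006
Market £806.40 > fair £791.4006: forward overpriced → cash-and-carry (buy spot, short the forward).
At maturity, profit = |F_mkt − F*| = |806.40 − 791.4006| = £15.00 per share

£15.00 per share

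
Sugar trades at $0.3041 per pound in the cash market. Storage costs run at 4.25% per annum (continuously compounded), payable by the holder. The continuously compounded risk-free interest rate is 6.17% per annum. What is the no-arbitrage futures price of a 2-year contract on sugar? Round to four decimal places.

Net carry = r + u − y = 0.0617 + 0.0425 − 0.0000 = 0.1042
F = S·e^((r+u−y)T) = 0.3041 · e^(0.1042 × 2) = 0.3041 · e^0.208400
= 0.3041 × 1.231706 = $0.3746 per pound

$0.3746 per pound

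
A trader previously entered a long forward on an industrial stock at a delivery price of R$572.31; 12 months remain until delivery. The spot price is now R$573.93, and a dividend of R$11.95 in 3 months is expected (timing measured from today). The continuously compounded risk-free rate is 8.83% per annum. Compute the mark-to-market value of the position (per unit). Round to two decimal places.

PV(remaining dividends) I = 11.95·e^(−0.0883·3/12) = 11.6891
Current forward F = (S − I)·e^(rT) = (573.93 − 11.6891)·e^(0.0883·12/12) = 562.2409 × 1.092316 = 614.1447
Value (long) = (F − K)·e^(−rT) = (614.1447 − 572.31) × 0.915486 = 38.2991
Value = R$38.30

R$38.30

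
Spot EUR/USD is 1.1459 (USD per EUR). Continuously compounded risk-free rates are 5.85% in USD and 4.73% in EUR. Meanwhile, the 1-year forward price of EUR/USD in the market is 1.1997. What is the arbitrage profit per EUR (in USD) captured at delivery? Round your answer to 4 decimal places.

Fair forward: F* = S·e^(carry·T), with carry = (r_USD − r_EUR) = 0.0585 − 0.0473 = 0.0112
F* = 1.1459 · e^(0.0112 × 1) = 1.1459 · e^0.011200 = 1.1459 × 1.011263 = 1.1588
Market 1.1997 > fair 1.1588: forward overpriced → cash-and-carry (buy spot, short the forward).
At maturity, profit = |F_mkt − F*| = |1.1997 − 1.1588| = 0.0409 per EUR (in USD)

0.0409 per EUR (in USD)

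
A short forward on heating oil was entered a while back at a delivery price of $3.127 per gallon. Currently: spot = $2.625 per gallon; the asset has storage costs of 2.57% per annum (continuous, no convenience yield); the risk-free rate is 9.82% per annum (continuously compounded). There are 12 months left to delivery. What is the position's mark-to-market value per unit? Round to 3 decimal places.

$0.141 per gallon

Current fair forward for the remaining 12 months: F = S·e^((r + u)·T), (r + u) = 0.0982 + 0.0257 = 0.1239
F = 2.625 · e^(0.1239 × 12/12) = 2.625 × 1.131903 = 2.9712
Value of long forward = (F − K)·e^(−rT) = (2.9712 − 3.127) · e^(−0.0982·12/12)
= -0.1558 × 0.906468 = -0.141
Short position value = −(long value) = $0.141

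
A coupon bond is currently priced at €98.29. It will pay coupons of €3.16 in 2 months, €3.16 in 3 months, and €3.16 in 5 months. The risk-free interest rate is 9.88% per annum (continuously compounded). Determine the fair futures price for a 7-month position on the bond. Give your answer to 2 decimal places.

€94.35

PV(coupons) I = 3.16·e^(−0.0988·2/12) + 3.16·e^(−0.0988·3/12) + 3.16·e^(−0.0988·5/12)
I = 3.1084 + 3.0829 + 3.0326 = 9.2239
F = (S − I)·e^(rT) = (98.29 − 9.2239) · e^(0.0988·7/12)
= 89.0661 · e^0.057633 = 89.0661 × 1.059326 = €94.35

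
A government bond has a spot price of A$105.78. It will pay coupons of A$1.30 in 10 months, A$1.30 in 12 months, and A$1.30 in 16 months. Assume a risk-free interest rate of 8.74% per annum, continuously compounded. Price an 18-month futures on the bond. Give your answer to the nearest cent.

A$116.54

PV(coupons) I = 1.30·e^(−0.0874·10/12) + 1.30·e^(−0.0874·12/12) + 1.30·e^(−0.0874·16/12)
I = 1.2087 + 1.1912 + 1.1570 = 3.5569
F = (S − I)·e^(rT) = (105.78 − 3.5569) · e^(0.0874·18/12)
= 102.2231 · e^0.131100 = 102.2231 × 1.140082 = A$116.54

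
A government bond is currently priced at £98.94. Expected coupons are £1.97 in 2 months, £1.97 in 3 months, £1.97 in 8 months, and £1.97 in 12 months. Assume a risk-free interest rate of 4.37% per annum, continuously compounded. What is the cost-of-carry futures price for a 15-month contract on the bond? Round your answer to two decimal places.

PV(coupons) I = 1.97·e^(−0.0437·2/12) + 1.97·e^(−0.0437·3/12) + 1.97·e^(−0.0437·8/12) + 1.97·e^(−0.0437·12/12)
I = 1.9557 + 1.9486 + 1.9134 + 1.8858 = 7.7035
F = (S − I)·e^(rT) = (98.94 − 7.7035) · e^(0.0437·15/12)
= 91.2365 · e^0.054625 = 91.2365 × 1.056144 = £96.36

£96.36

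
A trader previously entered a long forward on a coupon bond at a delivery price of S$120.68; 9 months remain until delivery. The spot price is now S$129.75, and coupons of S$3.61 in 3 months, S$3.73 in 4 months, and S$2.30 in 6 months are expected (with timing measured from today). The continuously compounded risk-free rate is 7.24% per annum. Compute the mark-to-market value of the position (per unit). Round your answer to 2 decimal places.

PV(remaining coupons) I = 3.61·e^(−0.0724·3/12) + 3.73·e^(−0.0724·4/12) + 2.30·e^(−0.0724·6/12) = 9.4045
Current forward F = (S − I)·e^(rT) = (129.75 − 9.4045)·e^(0.0724·9/12) = 120.3455 × 1.055801 = 127.0609
Value (long) = (F − K)·e^(−rT) = (127.0609 − 120.68) × 0.947148 = 6.0437
Value = S$6.04

S$6.04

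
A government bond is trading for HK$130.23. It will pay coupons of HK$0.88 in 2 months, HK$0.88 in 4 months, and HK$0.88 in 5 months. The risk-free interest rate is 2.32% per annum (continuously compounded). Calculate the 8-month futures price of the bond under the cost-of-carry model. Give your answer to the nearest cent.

HK$129.60

PV(coupons) I = 0.88·e^(−0.0232·2/12) + 0.88·e^(−0.0232·4/12) + 0.88·e^(−0.0232·5/12)
I = 0.8766 + 0.8732 + 0.8715 = 2.6213
F = (S − I)·e^(rT) = (130.23 − 2.6213) · e^(0.0232·8/12)
= 127.6087 · e^0.015467 = 127.6087 × 1.015587 = HK$129.60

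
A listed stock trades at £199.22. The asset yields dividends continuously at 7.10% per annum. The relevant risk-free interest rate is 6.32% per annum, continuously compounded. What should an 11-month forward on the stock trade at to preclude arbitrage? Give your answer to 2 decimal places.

F = S·e^((r − q)T) = 199.22 · e^((0.0632 − 0.0710) × 11/12)
= 199.22 · e^-0.007150 = 199.22 × 0.992876
F = £197.80

£197.80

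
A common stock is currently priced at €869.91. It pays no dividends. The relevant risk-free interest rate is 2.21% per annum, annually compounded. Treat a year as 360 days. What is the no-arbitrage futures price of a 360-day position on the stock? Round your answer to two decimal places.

€889.14

F = S · (1+r)^T
= 869.91 × 1.022100
F = €889.14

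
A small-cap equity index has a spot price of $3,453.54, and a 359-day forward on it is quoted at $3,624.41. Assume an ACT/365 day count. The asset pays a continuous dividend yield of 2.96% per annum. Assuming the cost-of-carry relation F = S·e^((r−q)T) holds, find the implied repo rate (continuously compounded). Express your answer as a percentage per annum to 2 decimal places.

7.87%

From F = S·e^((r−q)T): (r − q) = ln(F/S)/T
ln(3624.41/3453.54) = ln(1.049477) = 0.048292
(r − q) = 0.048292 / (359/365) = 0.049099
r = ln(F/S)/T + q = 0.049099 + 0.0296 = 0.078699
r = 7.87%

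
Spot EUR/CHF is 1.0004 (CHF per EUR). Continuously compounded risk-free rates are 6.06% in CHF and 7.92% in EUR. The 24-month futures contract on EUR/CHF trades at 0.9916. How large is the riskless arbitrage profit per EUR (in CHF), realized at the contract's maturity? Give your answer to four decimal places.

Fair futures: F* = S·e^(carry·T), with carry = (r_CHF − r_EUR) = 0.0606 − 0.0792 = -0.0186
F* = 1.0004 · e^(-0.0186 × 24/12) = 1.0004 · e^-0.037200 = 1.0004 × 0.963483 = 0.9639
Market 0.9916 > fair 0.9639: forward overpriced → cash-and-carry (buy spot, short the forward).
At maturity, profit = |F_mkt − F*| = |0.9916 − 0.9639| = 0.0277 per EUR (in CHF)

0.0277 per EUR (in CHF)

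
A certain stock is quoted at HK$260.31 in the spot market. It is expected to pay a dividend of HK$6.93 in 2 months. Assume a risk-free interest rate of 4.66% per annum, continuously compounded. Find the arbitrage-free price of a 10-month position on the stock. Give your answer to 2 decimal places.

PV(dividends) I = 6.93·e^(−0.0466·2/12)
I = 6.8764
F = (S − I)·e^(rT) = (260.31 − 6.8764) · e^(0.0466·10/12)
= 253.4336 · e^0.038833 = 253.4336 × 1.039597 = HK$263.47

HK$263.47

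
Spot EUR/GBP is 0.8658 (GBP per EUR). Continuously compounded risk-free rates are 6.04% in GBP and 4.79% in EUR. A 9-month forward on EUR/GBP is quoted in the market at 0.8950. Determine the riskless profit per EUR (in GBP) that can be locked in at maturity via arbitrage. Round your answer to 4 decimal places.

0.0210 per EUR (in GBP)

Fair forward: F* = S·e^(carry·T), with carry = (r_GBP − r_EUR) = 0.0604 − 0.0479 = 0.0125
F* = 0.8658 · e^(0.0125 × 9/12) = 0.8658 · e^0.009375 = 0.8658 × 1.009419 = 0.8740
Market 0.8950 > fair 0.8740: forward overpriced → cash-and-carry (buy spot, short the forward).
At maturity, profit = |F_mkt − F*| = |0.8950 − 0.8740| = 0.0210 per EUR (in GBP)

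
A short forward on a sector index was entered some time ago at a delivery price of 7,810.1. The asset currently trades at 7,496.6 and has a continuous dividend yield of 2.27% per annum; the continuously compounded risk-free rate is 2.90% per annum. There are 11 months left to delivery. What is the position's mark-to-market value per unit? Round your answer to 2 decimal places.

Current fair forward for the remaining 11 months: F = S·e^((r − q)·T), (r − q) = 0.0290 − 0.0227 = 0.0063
F = 7496.6 · e^(0.0063 × 11/12) = 7496.6 × 1.00579171 = 7540.0181
Value of long forward = (F − K)·e^(−rT) = (7540.0181 − 7810.1) · e^(−0.0290·11/12)
= -270.0819 × 0.97376689 = -263.00
Short position value = −(long value) = 263.00

263.00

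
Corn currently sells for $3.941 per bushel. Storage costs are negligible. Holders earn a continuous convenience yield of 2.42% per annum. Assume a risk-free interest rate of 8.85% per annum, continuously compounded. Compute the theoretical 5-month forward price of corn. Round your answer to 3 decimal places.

Net carry = r + u − y = 0.0885 + 0.0000 − 0.0242 = 0.0643
F = S·e^((r+u−y)T) = 3.941 · e^(0.0643 × 5/12) = 3.941 · e^0.026792
= 3.941 × 1.027154 = $4.048 per bushel

$4.048 per bushel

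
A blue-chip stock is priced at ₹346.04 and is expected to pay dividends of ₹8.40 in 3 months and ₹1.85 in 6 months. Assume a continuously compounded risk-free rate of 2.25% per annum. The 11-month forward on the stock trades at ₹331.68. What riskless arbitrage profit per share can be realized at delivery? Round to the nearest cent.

PV(dividends) I = 8.40·e^(−0.0225·3/12) + 1.85·e^(−0.0225·6/12) = 10.1822
Fair forward F* = (S − I)·e^(rT) = (346.04 − 10.1822)·e^0.020625 = 335.8578 × 1.020839 = 342.8567
Market ₹331.68 < fair 342.8567: forward underpriced → reverse cash-and-carry (short the stock, invest proceeds at r, pay the dividends, go long the forward).
Profit at T = |F_mkt − F*| = |331.68 − 342.8567| = ₹11.18 per share

₹11.18 per share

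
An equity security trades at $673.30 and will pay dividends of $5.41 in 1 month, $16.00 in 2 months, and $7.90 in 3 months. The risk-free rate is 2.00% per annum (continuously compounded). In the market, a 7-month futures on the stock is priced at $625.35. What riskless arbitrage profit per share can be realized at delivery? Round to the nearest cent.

PV(dividends) I = 5.41·e^(−0.0200·1/12) + 16.00·e^(−0.0200·2/12) + 7.90·e^(−0.0200·3/12) = 29.2083
Fair futures F* = (S − I)·e^(rT) = (673.30 − 29.2083)·e^0.011667 = 644.0917 × 1.011735 = 651.6501
Market $625.35 < fair 651.6501: forward underpriced → reverse cash-and-carry (short the stock, invest proceeds at r, pay the dividends, go long the forward).
Profit at T = |F_mkt − F*| = |625.35 − 651.6501| = $26.30 per share

$26.30 per share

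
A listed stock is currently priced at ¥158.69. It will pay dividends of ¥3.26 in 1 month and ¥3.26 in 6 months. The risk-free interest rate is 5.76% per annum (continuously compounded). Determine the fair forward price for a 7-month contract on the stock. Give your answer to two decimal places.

¥157.48

PV(dividends) I = 3.26·e^(−0.0576·1/12) + 3.26·e^(−0.0576·6/12)
I = 3.2444 + 3.1675 = 6.4119
F = (S − I)·e^(rT) = (158.69 − 6.4119) · e^(0.0576·7/12)
= 152.2781 · e^0.033600 = 152.2781 × 1.034171 = ¥157.48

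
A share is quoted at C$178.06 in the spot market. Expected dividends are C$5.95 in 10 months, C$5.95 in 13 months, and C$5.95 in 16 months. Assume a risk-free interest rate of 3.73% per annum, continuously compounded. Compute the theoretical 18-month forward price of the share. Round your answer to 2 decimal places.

PV(dividends) I = 5.95·e^(−0.0373·10/12) + 5.95·e^(−0.0373·13/12) + 5.95·e^(−0.0373·16/12)
I = 5.7679 + 5.7144 + 5.6613 = 17.1436
F = (S − I)·e^(rT) = (178.06 − 17.1436) · e^(0.0373·18/12)
= 160.9164 · e^0.055950 = 160.9164 × 1.057545 = C$170.18

C$170.18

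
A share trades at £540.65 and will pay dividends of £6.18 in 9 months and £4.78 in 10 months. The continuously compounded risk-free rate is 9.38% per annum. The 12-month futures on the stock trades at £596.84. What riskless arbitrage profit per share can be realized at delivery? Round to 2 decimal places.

PV(dividends) I = 6.18·e^(−0.0938·9/12) + 4.78·e^(−0.0938·10/12) = 10.1808
Fair futures F* = (S − I)·e^(rT) = (540.65 − 10.1808)·e^0.093800 = 530.4692 × 1.098340 = 582.6355
Market £596.84 > fair 582.6355: forward overpriced → cash-and-carry (borrow at r, buy the stock and collect the dividends, short the forward).
Profit at T = |F_mkt − F*| = |596.84 − 582.6355| = £14.20 per share

£14.20 per share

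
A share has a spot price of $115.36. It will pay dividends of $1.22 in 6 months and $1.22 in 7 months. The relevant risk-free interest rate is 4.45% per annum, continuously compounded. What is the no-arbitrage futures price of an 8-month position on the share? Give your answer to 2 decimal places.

PV(dividends) I = 1.22·e^(−0.0445·6/12) + 1.22·e^(−0.0445·7/12)
I = 1.1932 + 1.1887 = 2.3819
F = (S − I)·e^(rT) = (115.36 − 2.3819) · e^(0.0445·8/12)
= 112.9781 · e^0.029667 = 112.9781 × 1.030111 = $116.38

$116.38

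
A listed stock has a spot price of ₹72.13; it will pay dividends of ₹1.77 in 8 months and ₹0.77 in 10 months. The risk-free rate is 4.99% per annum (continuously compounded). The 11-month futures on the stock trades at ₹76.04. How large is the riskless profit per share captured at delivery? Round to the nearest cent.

PV(dividends) I = 1.77·e^(−0.0499·8/12) + 0.77·e^(−0.0499·10/12) = 2.4507
Fair futures F* = (S − I)·e^(rT) = (72.13 − 2.4507)·e^0.045742 = 69.6793 × 1.046804 = 72.9406
Market ₹76.04 > fair 72.9406: forward overpriced → cash-and-carry (borrow at r, buy the stock and collect the dividends, short the forward).
Profit at T = |F_mkt − F*| = |76.04 − 72.9406| = ₹3.10 per share

₹3.10 per share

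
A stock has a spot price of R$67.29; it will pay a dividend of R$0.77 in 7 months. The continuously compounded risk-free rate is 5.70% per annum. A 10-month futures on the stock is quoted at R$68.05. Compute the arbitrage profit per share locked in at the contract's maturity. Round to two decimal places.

PV(dividends) I = 0.77·e^(−0.0570·7/12) = 0.7448
Fair futures F* = (S − I)·e^(rT) = (67.29 − 0.7448)·e^0.047500 = 66.5452 × 1.048646 = 69.7824
Market R$68.05 < fair 69.7824: forward underpriced → reverse cash-and-carry (short the stock, invest proceeds at r, pay the dividends, go long the forward).
Profit at T = |F_mkt − F*| = |68.05 − 69.7824| = R$1.73 per share

R$1.73 per share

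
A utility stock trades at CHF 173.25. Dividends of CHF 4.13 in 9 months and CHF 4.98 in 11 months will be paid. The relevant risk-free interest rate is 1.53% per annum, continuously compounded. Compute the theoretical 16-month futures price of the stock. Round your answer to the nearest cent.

CHF 167.64

PV(dividends) I = 4.13·e^(−0.0153·9/12) + 4.98·e^(−0.0153·11/12)
I = 4.0829 + 4.9106 = 8.9935
F = (S − I)·e^(rT) = (173.25 − 8.9935) · e^(0.0153·16/12)
= 164.2565 · e^0.020400 = 164.2565 × 1.020610 = CHF 167.64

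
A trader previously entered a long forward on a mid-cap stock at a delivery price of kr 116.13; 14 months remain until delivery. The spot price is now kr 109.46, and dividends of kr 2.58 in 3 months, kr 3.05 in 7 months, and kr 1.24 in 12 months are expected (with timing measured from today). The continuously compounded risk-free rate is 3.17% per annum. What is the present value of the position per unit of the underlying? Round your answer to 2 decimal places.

-kr 9.21

PV(remaining dividends) I = 2.58·e^(−0.0317·3/12) + 3.05·e^(−0.0317·7/12) + 1.24·e^(−0.0317·12/12) = 6.7551
Current forward F = (S − I)·e^(rT) = (109.46 − 6.7551)·e^(0.0317·14/12) = 102.7049 × 1.037676 = 106.5744
Value (long) = (F − K)·e^(−rT) = (106.5744 − 116.13) × 0.963692 = -9.2087
Value = -kr 9.21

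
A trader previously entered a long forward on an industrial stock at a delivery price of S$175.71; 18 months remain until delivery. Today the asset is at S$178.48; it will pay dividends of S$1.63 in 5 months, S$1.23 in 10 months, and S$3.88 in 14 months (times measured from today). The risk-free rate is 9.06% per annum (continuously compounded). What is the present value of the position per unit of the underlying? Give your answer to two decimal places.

S$18.90

PV(remaining dividends) I = 1.63·e^(−0.0906·5/12) + 1.23·e^(−0.0906·10/12) + 3.88·e^(−0.0906·14/12) = 6.2010
Current forward F = (S − I)·e^(rT) = (178.48 − 6.2010)·e^(0.0906·18/12) = 172.2790 × 1.145567 = 197.3571
Value (long) = (F − K)·e^(−rT) = (197.3571 − 175.71) × 0.872930 = 18.8964
Value = S$18.90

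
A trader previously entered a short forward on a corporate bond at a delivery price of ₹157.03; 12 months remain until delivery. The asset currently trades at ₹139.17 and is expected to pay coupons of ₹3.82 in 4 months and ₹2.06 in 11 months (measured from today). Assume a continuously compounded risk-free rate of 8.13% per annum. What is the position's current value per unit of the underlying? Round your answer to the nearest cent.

₹11.23

PV(remaining coupons) I = 3.82·e^(−0.0813·4/12) + 2.06·e^(−0.0813·11/12) = 5.6299
Current forward F = (S − I)·e^(rT) = (139.17 − 5.6299)·e^(0.0813·12/12) = 133.5401 × 1.084696 = 144.8504
Value (long) = (F − K)·e^(−rT) = (144.8504 − 157.03) × 0.921917 = -11.2286
Short position value = −(long value) = ₹11.23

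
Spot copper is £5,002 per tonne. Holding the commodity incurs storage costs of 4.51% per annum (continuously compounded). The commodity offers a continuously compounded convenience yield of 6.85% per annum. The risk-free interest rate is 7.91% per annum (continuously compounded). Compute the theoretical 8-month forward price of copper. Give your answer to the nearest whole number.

£5,191 per tonne

Net carry = r + u − y = 0.0791 + 0.0451 − 0.0685 = 0.0557
F = S·e^((r+u−y)T) = 5002 · e^(0.0557 × 8/12) = 5002 · e^0.037133
= 5002 × 1.037831 = £5,191 per tonne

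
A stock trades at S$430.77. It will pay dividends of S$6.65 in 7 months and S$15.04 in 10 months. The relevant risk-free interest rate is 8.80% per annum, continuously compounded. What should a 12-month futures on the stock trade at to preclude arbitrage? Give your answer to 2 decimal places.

S$448.24

PV(dividends) I = 6.65·e^(−0.0880·7/12) + 15.04·e^(−0.0880·10/12)
I = 6.3172 + 13.9765 = 20.2937
F = (S − I)·e^(rT) = (430.77 − 20.2937) · e^(0.0880·12/12)
= 410.4763 · e^0.088000 = 410.4763 × 1.091988 = S$448.24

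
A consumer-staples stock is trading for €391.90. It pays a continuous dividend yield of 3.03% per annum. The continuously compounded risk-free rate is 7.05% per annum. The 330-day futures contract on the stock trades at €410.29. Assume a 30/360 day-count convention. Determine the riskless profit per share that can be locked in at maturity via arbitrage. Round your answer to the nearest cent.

Fair futures: F* = S·e^(carry·T), with carry = (r − q) = 0.0705 − 0.0303 = 0.0402
F* = 391.90 · e^(0.0402 × 330/360) = 391.90 · e^0.036850 = 391.90 × 1.037537 = €406.6108
Market €410.29 > fair €406.6108: forward overpriced → cash-and-carry (buy spot, short the forward).
At maturity, profit = |F_mkt − F*| = |410.29 − 406.6108| = €3.68 per share

€3.68 per share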